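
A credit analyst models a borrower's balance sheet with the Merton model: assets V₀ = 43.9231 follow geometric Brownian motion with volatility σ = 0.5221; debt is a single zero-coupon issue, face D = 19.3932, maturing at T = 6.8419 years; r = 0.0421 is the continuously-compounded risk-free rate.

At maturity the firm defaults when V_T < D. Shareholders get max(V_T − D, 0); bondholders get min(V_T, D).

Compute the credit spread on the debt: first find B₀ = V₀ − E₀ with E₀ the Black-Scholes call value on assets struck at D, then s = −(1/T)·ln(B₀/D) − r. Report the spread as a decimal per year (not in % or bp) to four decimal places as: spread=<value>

d₁ = [ln(V₀/D) + (r + σ²/2)T] / (σ√T)
   = [ln(43.9231/19.3932) + (0.0421 + 0.5·0.5221²)·6.8419] / (0.5221·√6.8419)
   = [0.817518 + 1.220555] / 1.365658 = 1.492374
d₂ = d₁ − σ√T = 1.492374 − 1.365658 = 0.126716
N(d₁) = 0.932199,  N(d₂) = 0.550417,  e^(−rT) = 0.749729
E₀ = V₀·N(d₁) − D·e^(−rT)·N(d₂)
   = 43.9231·0.932199 − 19.3932·0.749729·0.550417 = 32.942222
B₀ = V₀ − E₀ = 43.9231 − 32.942222 = 10.980878
spread = −(1/T)·ln(B₀/D) − r = −(1/6.8419)·ln(10.980878/19.3932) − 0.0421 = 0.04102999

spread=0.0410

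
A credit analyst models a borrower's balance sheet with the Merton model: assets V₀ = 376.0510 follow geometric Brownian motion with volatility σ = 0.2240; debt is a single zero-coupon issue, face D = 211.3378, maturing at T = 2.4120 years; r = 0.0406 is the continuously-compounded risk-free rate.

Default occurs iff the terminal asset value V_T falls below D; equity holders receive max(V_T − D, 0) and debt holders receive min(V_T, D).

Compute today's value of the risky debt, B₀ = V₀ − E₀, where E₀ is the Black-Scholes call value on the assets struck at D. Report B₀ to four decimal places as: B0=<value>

d₁ = [ln(V₀/D) + (r + σ²/2)T] / (σ√T)
   = [ln(376.0510/211.3378) + (0.0406 + 0.5·0.2240²)·2.4120] / (0.2240·√2.4120)
   = [0.576267 + 0.158439] / 0.347886 = 2.111919
d₂ = d₁ − σ√T = 2.111919 − 0.347886 = 1.764033
N(d₁) = 0.982653,  N(d₂) = 0.961137,  e^(−rT) = 0.906715
E₀ = V₀·N(d₁) − D·e^(−rT)·N(d₂)
   = 376.0510·0.982653 − 211.3378·0.906715·0.961137 = 185.351709
B₀ = V₀ − E₀ = 376.0510 − 185.351709 = 190.699291

B0=190.6993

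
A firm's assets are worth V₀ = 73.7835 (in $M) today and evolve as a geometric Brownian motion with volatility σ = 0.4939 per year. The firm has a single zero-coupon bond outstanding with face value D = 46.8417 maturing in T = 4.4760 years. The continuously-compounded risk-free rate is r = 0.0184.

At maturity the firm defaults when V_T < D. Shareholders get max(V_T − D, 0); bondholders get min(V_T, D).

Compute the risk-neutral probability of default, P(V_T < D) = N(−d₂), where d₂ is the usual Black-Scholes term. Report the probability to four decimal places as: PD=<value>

d₁ = [ln(V₀/D) + (r + σ²/2)T] / (σ√T)
   = [ln(73.7835/46.8417) + (0.0184 + 0.5·0.4939²)·4.4760] / (0.4939·√4.4760)
   = [0.454361 + 0.628290] / 1.044922 = 1.036107
d₂ = d₁ − σ√T = 1.036107 − 1.044922 = -0.008816
risk-neutral PD = N(−d₂) = N(0.008816) = 0.503517

PD=0.5035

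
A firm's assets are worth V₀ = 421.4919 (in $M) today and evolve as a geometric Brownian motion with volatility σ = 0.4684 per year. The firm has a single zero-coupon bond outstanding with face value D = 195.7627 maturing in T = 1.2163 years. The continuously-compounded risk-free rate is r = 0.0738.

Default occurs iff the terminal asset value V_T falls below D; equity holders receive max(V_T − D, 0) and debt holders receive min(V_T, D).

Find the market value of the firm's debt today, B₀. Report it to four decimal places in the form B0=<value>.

B0=176.1566

d₁ = [ln(V₀/D) + (r + σ²/2)T] / (σ√T)
   = [ln(421.4919/195.7627) + (0.0738 + 0.5·0.4684²)·1.2163] / (0.4684·√1.2163)
   = [0.766897 + 0.223190] / 0.516580 = 1.916621
d₂ = d₁ − σ√T = 1.916621 − 0.516580 = 1.400042
N(d₁) = 0.972357,  N(d₂) = 0.919250,  e^(−rT) = 0.914148
E₀ = V₀·N(d₁) − D·e^(−rT)·N(d₂)
   = 421.4919·0.972357 − 195.7627·0.914148·0.919250 = 245.335307
B₀ = V₀ − E₀ = 421.4919 − 245.335307 = 176.156593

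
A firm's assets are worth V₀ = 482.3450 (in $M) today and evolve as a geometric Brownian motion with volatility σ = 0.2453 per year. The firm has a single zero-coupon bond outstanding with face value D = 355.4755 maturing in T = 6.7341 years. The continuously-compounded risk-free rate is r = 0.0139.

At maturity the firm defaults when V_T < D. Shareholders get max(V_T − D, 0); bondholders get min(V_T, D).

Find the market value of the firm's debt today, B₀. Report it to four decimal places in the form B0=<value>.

d₁ = [ln(V₀/D) + (r + σ²/2)T] / (σ√T)
   = [ln(482.3450/355.4755) + (0.0139 + 0.5·0.2453²)·6.7341] / (0.2453·√6.7341)
   = [0.305203 + 0.296206] / 0.636557 = 0.944785
d₂ = d₁ − σ√T = 0.944785 − 0.636557 = 0.308228
N(d₁) = 0.827616,  N(d₂) = 0.621046,  e^(−rT) = 0.910643
E₀ = V₀·N(d₁) − D·e^(−rT)·N(d₂)
   = 482.3450·0.827616 − 355.4755·0.910643·0.621046 = 198.156763
B₀ = V₀ − E₀ = 482.3450 − 198.156763 = 284.188237

B0=284.1882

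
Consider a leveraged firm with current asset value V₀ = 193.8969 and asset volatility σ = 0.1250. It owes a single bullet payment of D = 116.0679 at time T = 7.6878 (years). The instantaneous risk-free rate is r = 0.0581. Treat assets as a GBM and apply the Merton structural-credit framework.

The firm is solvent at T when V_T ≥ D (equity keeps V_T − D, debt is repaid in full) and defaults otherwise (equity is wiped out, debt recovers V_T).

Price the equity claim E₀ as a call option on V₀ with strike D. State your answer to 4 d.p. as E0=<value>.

d₁ = [ln(V₀/D) + (r + σ²/2)T] / (σ√T)
   = [ln(193.8969/116.0679) + (0.0581 + 0.5·0.1250²)·7.6878] / (0.1250·√7.6878)
   = [0.513151 + 0.506722] / 0.346586 = 2.942627
d₂ = d₁ − σ√T = 2.942627 − 0.346586 = 2.596041
N(d₁) = 0.998373,  N(d₂) = 0.995285,  e^(−rT) = 0.639761
E₀ = V₀·N(d₁) − D·e^(−rT)·N(d₂)
   = 193.8969·0.998373 − 116.0679·0.639761·0.995285 = 119.675851

E0=119.6759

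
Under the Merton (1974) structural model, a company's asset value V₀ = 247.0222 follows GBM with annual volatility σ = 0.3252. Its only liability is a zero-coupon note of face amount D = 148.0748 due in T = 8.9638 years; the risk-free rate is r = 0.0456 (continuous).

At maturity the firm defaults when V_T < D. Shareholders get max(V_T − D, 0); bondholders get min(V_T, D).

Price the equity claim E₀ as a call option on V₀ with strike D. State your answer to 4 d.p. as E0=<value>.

E0=161.6528

d₁ = [ln(V₀/D) + (r + σ²/2)T] / (σ√T)
   = [ln(247.0222/148.0748) + (0.0456 + 0.5·0.3252²)·8.9638] / (0.3252·√8.9638)
   = [0.511761 + 0.882733] / 0.973636 = 1.432253
d₂ = d₁ − σ√T = 1.432253 − 0.973636 = 0.458617
N(d₁) = 0.923964,  N(d₂) = 0.676746,  e^(−rT) = 0.664481
E₀ = V₀·N(d₁) − D·e^(−rT)·N(d₂)
   = 247.0222·0.923964 − 148.0748·0.664481·0.676746 = 161.652774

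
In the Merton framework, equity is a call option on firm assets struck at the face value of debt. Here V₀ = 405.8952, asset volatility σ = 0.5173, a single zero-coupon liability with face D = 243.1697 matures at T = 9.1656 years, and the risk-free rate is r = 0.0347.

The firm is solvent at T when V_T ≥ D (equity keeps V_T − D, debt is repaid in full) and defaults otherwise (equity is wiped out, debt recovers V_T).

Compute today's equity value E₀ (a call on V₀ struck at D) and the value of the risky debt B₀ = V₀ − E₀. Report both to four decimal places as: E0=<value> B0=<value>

E0=296.7158 B0=109.1794

d₁ = [ln(V₀/D) + (r + σ²/2)T] / (σ√T)
   = [ln(405.8952/243.1697) + (0.0347 + 0.5·0.5173²)·9.1656] / (0.5173·√9.1656)
   = [0.512335 + 1.544400] / 1.566112 = 1.313275
d₂ = d₁ − σ√T = 1.313275 − 1.566112 = -0.252838
N(d₁) = 0.905455,  N(d₂) = 0.400197,  e^(−rT) = 0.727569
E₀ = V₀·N(d₁) − D·e^(−rT)·N(d₂)
   = 405.8952·0.905455 − 243.1697·0.727569·0.400197 = 296.715833
B₀ = V₀ − E₀ = 405.8952 − 296.715833 = 109.179367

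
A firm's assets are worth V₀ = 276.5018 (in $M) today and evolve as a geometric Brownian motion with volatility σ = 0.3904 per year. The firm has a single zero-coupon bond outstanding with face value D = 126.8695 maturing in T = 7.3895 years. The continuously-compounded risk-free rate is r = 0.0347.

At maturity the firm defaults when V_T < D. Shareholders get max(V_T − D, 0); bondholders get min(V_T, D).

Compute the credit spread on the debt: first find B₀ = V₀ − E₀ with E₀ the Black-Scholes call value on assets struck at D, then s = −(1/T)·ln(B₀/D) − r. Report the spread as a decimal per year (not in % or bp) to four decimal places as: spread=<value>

d₁ = [ln(V₀/D) + (r + σ²/2)T] / (σ√T)
   = [ln(276.5018/126.8695) + (0.0347 + 0.5·0.3904²)·7.3895] / (0.3904·√7.3895)
   = [0.779058 + 0.819540] / 1.061249 = 1.506337
d₂ = d₁ − σ√T = 1.506337 − 1.061249 = 0.445088
N(d₁) = 0.934010,  N(d₂) = 0.671872,  e^(−rT) = 0.773820
E₀ = V₀·N(d₁) − D·e^(−rT)·N(d₂)
   = 276.5018·0.934010 − 126.8695·0.773820·0.671872 = 192.294874
B₀ = V₀ − E₀ = 276.5018 − 192.294874 = 84.206926
spread = −(1/T)·ln(B₀/D) − r = −(1/7.3895)·ln(84.206926/126.8695) − 0.0347 = 0.02076814

spread=0.0208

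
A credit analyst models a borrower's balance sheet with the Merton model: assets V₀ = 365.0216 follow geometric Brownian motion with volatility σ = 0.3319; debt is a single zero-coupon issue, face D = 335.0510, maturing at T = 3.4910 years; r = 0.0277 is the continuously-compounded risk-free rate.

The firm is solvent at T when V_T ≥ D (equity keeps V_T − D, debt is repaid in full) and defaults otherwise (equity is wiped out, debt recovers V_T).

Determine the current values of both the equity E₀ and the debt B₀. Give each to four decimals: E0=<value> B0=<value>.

E0=115.2721 B0=249.7495

d₁ = [ln(V₀/D) + (r + σ²/2)T] / (σ√T)
   = [ln(365.0216/335.0510) + (0.0277 + 0.5·0.3319²)·3.4910] / (0.3319·√3.4910)
   = [0.085674 + 0.288981] / 0.620129 = 0.604156
d₂ = d₁ − σ√T = 0.604156 − 0.620129 = -0.015974
N(d₁) = 0.727130,  N(d₂) = 0.493628,  e^(−rT) = 0.907828
E₀ = V₀·N(d₁) − D·e^(−rT)·N(d₂)
   = 365.0216·0.727130 − 335.0510·0.907828·0.493628 = 115.272079
B₀ = V₀ − E₀ = 365.0216 − 115.272079 = 249.749521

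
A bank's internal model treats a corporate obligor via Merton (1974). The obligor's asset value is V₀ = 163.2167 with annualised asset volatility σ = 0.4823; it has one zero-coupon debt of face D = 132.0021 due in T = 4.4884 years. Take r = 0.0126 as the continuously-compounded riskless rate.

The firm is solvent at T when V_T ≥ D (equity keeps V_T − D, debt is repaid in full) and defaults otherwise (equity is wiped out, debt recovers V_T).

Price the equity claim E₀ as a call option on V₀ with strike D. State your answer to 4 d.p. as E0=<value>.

E0=77.2308

d₁ = [ln(V₀/D) + (r + σ²/2)T] / (σ√T)
   = [ln(163.2167/132.0021) + (0.0126 + 0.5·0.4823²)·4.4884] / (0.4823·√4.4884)
   = [0.212261 + 0.578585] / 1.021793 = 0.773978
d₂ = d₁ − σ√T = 0.773978 − 1.021793 = -0.247815
N(d₁) = 0.780528,  N(d₂) = 0.402139,  e^(−rT) = 0.945016
E₀ = V₀·N(d₁) − D·e^(−rT)·N(d₂)
   = 163.2167·0.780528 − 132.0021·0.945016·0.402139 = 77.230817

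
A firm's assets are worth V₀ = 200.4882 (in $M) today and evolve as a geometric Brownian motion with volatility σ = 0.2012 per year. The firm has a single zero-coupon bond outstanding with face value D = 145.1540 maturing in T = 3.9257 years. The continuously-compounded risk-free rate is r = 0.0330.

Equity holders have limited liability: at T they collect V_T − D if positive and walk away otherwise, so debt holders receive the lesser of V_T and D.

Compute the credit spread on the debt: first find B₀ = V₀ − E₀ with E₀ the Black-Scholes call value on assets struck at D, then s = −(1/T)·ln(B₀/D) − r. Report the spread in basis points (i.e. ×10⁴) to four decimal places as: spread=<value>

spread=81.7094

d₁ = [ln(V₀/D) + (r + σ²/2)T] / (σ√T)
   = [ln(200.4882/145.1540) + (0.0330 + 0.5·0.2012²)·3.9257] / (0.2012·√3.9257)
   = [0.322960 + 0.209007] / 0.398645 = 1.334438
d₂ = d₁ − σ√T = 1.334438 − 0.398645 = 0.935793
N(d₁) = 0.908970,  N(d₂) = 0.825310,  e^(−rT) = 0.878492
E₀ = V₀·N(d₁) − D·e^(−rT)·N(d₂)
   = 200.4882·0.908970 − 145.1540·0.878492·0.825310 = 76.996928
B₀ = V₀ − E₀ = 200.4882 − 76.996928 = 123.491272
spread = −(1/T)·ln(B₀/D) − r = −(1/3.9257)·ln(123.491272/145.1540) − 0.0330 = 0.00817094
in basis points: 0.00817094 × 10⁴ = 81.7094 bp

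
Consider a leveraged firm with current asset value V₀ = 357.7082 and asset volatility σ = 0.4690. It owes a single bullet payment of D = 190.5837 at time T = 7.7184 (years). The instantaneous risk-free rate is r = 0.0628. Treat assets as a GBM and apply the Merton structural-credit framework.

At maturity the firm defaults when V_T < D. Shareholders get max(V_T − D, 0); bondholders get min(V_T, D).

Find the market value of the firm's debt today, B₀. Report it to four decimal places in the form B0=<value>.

d₁ = [ln(V₀/D) + (r + σ²/2)T] / (σ√T)
   = [ln(357.7082/190.5837) + (0.0628 + 0.5·0.4690²)·7.7184] / (0.4690·√7.7184)
   = [0.629626 + 1.333589] / 1.302976 = 1.506716
d₂ = d₁ − σ√T = 1.506716 − 1.302976 = 0.203740
N(d₁) = 0.934058,  N(d₂) = 0.580722,  e^(−rT) = 0.615872
E₀ = V₀·N(d₁) − D·e^(−rT)·N(d₂)
   = 357.7082·0.934058 − 190.5837·0.615872·0.580722 = 265.957968
B₀ = V₀ − E₀ = 357.7082 − 265.957968 = 91.750232

B0=91.7502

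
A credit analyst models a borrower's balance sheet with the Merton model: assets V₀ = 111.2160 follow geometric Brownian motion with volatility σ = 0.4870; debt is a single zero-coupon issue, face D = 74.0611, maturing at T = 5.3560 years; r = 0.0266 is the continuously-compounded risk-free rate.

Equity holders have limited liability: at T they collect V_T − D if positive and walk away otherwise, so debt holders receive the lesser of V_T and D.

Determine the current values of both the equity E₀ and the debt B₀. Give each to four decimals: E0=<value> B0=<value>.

E0=64.7422 B0=46.4738

d₁ = [ln(V₀/D) + (r + σ²/2)T] / (σ√T)
   = [ln(111.2160/74.0611) + (0.0266 + 0.5·0.4870²)·5.3560] / (0.4870·√5.3560)
   = [0.406584 + 0.777608] / 1.127066 = 1.050686
d₂ = d₁ − σ√T = 1.050686 − 1.127066 = -0.076380
N(d₁) = 0.853299,  N(d₂) = 0.469558,  e^(−rT) = 0.867214
E₀ = V₀·N(d₁) − D·e^(−rT)·N(d₂)
   = 111.2160·0.853299 − 74.0611·0.867214·0.469558 = 64.742208
B₀ = V₀ − E₀ = 111.2160 − 64.742208 = 46.473792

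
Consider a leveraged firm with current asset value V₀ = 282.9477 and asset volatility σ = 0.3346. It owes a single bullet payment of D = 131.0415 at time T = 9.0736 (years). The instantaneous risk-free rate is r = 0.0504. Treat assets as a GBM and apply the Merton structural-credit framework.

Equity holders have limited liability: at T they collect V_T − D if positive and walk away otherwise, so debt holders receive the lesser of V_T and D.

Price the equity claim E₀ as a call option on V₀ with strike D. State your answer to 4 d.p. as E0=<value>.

d₁ = [ln(V₀/D) + (r + σ²/2)T] / (σ√T)
   = [ln(282.9477/131.0415) + (0.0504 + 0.5·0.3346²)·9.0736] / (0.3346·√9.0736)
   = [0.769748 + 0.965237] / 1.007896 = 1.721392
d₂ = d₁ − σ√T = 1.721392 − 1.007896 = 0.713496
N(d₁) = 0.957410,  N(d₂) = 0.762231,  e^(−rT) = 0.632984
E₀ = V₀·N(d₁) − D·e^(−rT)·N(d₂)
   = 282.9477·0.957410 − 131.0415·0.632984·0.762231 = 207.672086

E0=207.6721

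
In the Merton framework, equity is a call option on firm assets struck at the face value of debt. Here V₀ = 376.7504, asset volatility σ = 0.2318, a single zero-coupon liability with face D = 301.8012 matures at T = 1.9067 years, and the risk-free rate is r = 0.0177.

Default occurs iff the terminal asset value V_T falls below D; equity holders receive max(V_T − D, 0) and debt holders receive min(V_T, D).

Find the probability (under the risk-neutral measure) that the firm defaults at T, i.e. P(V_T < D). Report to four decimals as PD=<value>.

d₁ = [ln(V₀/D) + (r + σ²/2)T] / (σ√T)
   = [ln(376.7504/301.8012) + (0.0177 + 0.5·0.2318²)·1.9067] / (0.2318·√1.9067)
   = [0.221814 + 0.084973] / 0.320077 = 0.958480
d₂ = d₁ − σ√T = 0.958480 − 0.320077 = 0.638403
risk-neutral PD = N(−d₂) = N(-0.638403) = 0.261606

PD=0.2616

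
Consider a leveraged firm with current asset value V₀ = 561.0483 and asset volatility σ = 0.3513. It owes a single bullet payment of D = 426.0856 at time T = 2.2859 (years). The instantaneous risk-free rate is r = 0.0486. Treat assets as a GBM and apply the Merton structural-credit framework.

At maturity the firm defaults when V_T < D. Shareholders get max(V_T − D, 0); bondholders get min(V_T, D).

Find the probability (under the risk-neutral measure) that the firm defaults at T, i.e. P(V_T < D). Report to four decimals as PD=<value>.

PD=0.3222

d₁ = [ln(V₀/D) + (r + σ²/2)T] / (σ√T)
   = [ln(561.0483/426.0856) + (0.0486 + 0.5·0.3513²)·2.2859] / (0.3513·√2.2859)
   = [0.275167 + 0.252148] / 0.531137 = 0.992803
d₂ = d₁ − σ√T = 0.992803 − 0.531137 = 0.461666
risk-neutral PD = N(−d₂) = N(-0.461666) = 0.322160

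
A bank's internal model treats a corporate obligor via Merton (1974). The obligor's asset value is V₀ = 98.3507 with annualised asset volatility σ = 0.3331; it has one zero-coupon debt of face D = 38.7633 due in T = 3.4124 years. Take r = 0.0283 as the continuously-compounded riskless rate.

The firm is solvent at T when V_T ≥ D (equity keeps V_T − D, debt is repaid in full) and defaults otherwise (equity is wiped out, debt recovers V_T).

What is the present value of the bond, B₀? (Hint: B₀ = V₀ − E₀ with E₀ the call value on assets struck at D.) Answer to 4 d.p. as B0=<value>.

B0=34.5078

d₁ = [ln(V₀/D) + (r + σ²/2)T] / (σ√T)
   = [ln(98.3507/38.7633) + (0.0283 + 0.5·0.3331²)·3.4124] / (0.3331·√3.4124)
   = [0.931066 + 0.285883] / 0.615325 = 1.977734
d₂ = d₁ − σ√T = 1.977734 − 0.615325 = 1.362409
N(d₁) = 0.976021,  N(d₂) = 0.913466,  e^(−rT) = 0.907946
E₀ = V₀·N(d₁) − D·e^(−rT)·N(d₂)
   = 98.3507·0.976021 − 38.7633·0.907946·0.913466 = 63.842925
B₀ = V₀ − E₀ = 98.3507 − 63.842925 = 34.507775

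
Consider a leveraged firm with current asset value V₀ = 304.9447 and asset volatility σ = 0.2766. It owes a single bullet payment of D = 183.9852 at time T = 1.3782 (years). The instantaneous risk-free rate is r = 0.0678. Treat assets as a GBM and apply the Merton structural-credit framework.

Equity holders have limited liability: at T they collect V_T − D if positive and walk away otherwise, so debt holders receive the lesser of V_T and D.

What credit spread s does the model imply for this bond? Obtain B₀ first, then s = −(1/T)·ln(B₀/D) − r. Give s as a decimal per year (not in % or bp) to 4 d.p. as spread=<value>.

d₁ = [ln(V₀/D) + (r + σ²/2)T] / (σ√T)
   = [ln(304.9447/183.9852) + (0.0678 + 0.5·0.2766²)·1.3782] / (0.2766·√1.3782)
   = [0.505275 + 0.146163] / 0.324719 = 2.006158
d₂ = d₁ − σ√T = 2.006158 − 0.324719 = 1.681438
N(d₁) = 0.977580,  N(d₂) = 0.953661,  e^(−rT) = 0.910791
E₀ = V₀·N(d₁) − D·e^(−rT)·N(d₂)
   = 304.9447·0.977580 − 183.9852·0.910791·0.953661 = 138.300991
B₀ = V₀ − E₀ = 304.9447 − 138.300991 = 166.643709
spread = −(1/T)·ln(B₀/D) − r = −(1/1.3782)·ln(166.643709/183.9852) − 0.0678 = 0.00403084

spread=0.0040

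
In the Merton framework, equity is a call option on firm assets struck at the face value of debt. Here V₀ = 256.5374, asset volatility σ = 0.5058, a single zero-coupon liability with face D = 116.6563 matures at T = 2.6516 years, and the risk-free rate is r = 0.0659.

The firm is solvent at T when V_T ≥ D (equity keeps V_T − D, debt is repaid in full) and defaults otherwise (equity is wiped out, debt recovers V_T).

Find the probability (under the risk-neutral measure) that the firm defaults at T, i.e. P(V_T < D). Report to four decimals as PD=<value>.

PD=0.2245

d₁ = [ln(V₀/D) + (r + σ²/2)T] / (σ√T)
   = [ln(256.5374/116.6563) + (0.0659 + 0.5·0.5058²)·2.6516] / (0.5058·√2.6516)
   = [0.788042 + 0.513925] / 0.823631 = 1.580765
d₂ = d₁ − σ√T = 1.580765 − 0.823631 = 0.757133
risk-neutral PD = N(−d₂) = N(-0.757133) = 0.224485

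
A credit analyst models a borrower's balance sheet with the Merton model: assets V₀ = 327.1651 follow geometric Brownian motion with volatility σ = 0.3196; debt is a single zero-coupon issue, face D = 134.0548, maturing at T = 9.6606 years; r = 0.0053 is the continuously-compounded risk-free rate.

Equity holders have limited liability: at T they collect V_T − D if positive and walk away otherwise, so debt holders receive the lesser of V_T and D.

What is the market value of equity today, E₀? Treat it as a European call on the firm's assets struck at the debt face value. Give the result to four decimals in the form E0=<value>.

E0=217.0070

d₁ = [ln(V₀/D) + (r + σ²/2)T] / (σ√T)
   = [ln(327.1651/134.0548) + (0.0053 + 0.5·0.3196²)·9.6606] / (0.3196·√9.6606)
   = [0.892216 + 0.544588] / 0.993365 = 1.446401
d₂ = d₁ − σ√T = 1.446401 − 0.993365 = 0.453036
N(d₁) = 0.925968,  N(d₂) = 0.674739,  e^(−rT) = 0.950088
E₀ = V₀·N(d₁) − D·e^(−rT)·N(d₂)
   = 327.1651·0.925968 − 134.0548·0.950088·0.674739 = 217.007020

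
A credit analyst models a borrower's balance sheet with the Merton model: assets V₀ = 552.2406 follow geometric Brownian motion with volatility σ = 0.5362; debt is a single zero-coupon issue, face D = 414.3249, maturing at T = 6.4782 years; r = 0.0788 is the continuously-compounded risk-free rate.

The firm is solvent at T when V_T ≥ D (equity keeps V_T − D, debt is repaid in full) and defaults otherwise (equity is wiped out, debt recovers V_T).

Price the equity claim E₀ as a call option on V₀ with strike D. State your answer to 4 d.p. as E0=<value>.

d₁ = [ln(V₀/D) + (r + σ²/2)T] / (σ√T)
   = [ln(552.2406/414.3249) + (0.0788 + 0.5·0.5362²)·6.4782] / (0.5362·√6.4782)
   = [0.287333 + 1.441757] / 1.364753 = 1.266963
d₂ = d₁ − σ√T = 1.266963 − 1.364753 = -0.097790
N(d₁) = 0.897416,  N(d₂) = 0.461049,  e^(−rT) = 0.600206
E₀ = V₀·N(d₁) − D·e^(−rT)·N(d₂)
   = 552.2406·0.897416 − 414.3249·0.600206·0.461049 = 380.935433

E0=380.9354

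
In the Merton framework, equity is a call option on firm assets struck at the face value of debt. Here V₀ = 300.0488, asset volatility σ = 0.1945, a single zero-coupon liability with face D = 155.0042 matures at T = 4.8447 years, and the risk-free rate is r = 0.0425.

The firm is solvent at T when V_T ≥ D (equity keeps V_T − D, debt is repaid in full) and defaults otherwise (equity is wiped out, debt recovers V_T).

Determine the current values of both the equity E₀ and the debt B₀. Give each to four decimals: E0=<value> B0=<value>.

E0=174.5402 B0=125.5086

d₁ = [ln(V₀/D) + (r + σ²/2)T] / (σ√T)
   = [ln(300.0488/155.0042) + (0.0425 + 0.5·0.1945²)·4.8447] / (0.1945·√4.8447)
   = [0.660493 + 0.297538] / 0.428108 = 2.237826
d₂ = d₁ − σ√T = 2.237826 − 0.428108 = 1.809719
N(d₁) = 0.987384,  N(d₂) = 0.964830,  e^(−rT) = 0.813915
E₀ = V₀·N(d₁) − D·e^(−rT)·N(d₂)
   = 300.0488·0.987384 − 155.0042·0.813915·0.964830 = 174.540153
B₀ = V₀ − E₀ = 300.0488 − 174.540153 = 125.508647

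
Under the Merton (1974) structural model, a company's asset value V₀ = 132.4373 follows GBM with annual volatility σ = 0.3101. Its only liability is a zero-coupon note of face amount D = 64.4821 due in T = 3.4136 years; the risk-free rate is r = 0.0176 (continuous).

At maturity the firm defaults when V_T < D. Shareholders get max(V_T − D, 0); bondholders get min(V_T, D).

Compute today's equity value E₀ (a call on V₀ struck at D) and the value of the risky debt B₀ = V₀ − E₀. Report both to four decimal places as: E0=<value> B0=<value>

d₁ = [ln(V₀/D) + (r + σ²/2)T] / (σ√T)
   = [ln(132.4373/64.4821) + (0.0176 + 0.5·0.3101²)·3.4136] / (0.3101·√3.4136)
   = [0.719722 + 0.224209] / 0.572939 = 1.647524
d₂ = d₁ − σ√T = 1.647524 − 0.572939 = 1.074586
N(d₁) = 0.950275,  N(d₂) = 0.858720,  e^(−rT) = 0.941690
E₀ = V₀·N(d₁) − D·e^(−rT)·N(d₂)
   = 132.4373·0.950275 − 64.4821·0.941690·0.858720 = 73.708529
B₀ = V₀ − E₀ = 132.4373 − 73.708529 = 58.728771

E0=73.7085 B0=58.7288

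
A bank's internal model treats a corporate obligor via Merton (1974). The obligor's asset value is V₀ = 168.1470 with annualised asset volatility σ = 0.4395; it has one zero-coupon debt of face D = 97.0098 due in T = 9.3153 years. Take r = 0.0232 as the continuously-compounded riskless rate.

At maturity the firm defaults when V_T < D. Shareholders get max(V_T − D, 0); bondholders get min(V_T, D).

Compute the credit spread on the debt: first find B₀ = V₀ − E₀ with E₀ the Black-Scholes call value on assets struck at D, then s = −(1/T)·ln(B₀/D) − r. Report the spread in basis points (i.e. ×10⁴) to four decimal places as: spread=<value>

spread=396.9835

d₁ = [ln(V₀/D) + (r + σ²/2)T] / (σ√T)
   = [ln(168.1470/97.0098) + (0.0232 + 0.5·0.4395²)·9.3153] / (0.4395·√9.3153)
   = [0.550027 + 1.115788] / 1.341397 = 1.241850
d₂ = d₁ − σ√T = 1.241850 − 1.341397 = -0.099546
N(d₁) = 0.892854,  N(d₂) = 0.460352,  e^(−rT) = 0.805643
E₀ = V₀·N(d₁) − D·e^(−rT)·N(d₂)
   = 168.1470·0.892854 − 97.0098·0.805643·0.460352 = 114.151809
B₀ = V₀ − E₀ = 168.1470 − 114.151809 = 53.995191
spread = −(1/T)·ln(B₀/D) − r = −(1/9.3153)·ln(53.995191/97.0098) − 0.0232 = 0.03969835
in basis points: 0.03969835 × 10⁴ = 396.9835 bp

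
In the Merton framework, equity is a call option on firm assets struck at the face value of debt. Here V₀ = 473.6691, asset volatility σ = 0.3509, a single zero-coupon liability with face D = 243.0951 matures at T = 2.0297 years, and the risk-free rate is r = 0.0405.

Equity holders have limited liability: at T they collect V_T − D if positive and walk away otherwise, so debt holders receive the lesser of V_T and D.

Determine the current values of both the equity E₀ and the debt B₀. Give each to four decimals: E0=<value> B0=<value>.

d₁ = [ln(V₀/D) + (r + σ²/2)T] / (σ√T)
   = [ln(473.6691/243.0951) + (0.0405 + 0.5·0.3509²)·2.0297] / (0.3509·√2.0297)
   = [0.667056 + 0.207162] / 0.499919 = 1.748722
d₂ = d₁ − σ√T = 1.748722 − 0.499919 = 1.248803
N(d₁) = 0.959830,  N(d₂) = 0.894131,  e^(−rT) = 0.921085
E₀ = V₀·N(d₁) − D·e^(−rT)·N(d₂)
   = 473.6691·0.959830 − 243.0951·0.921085·0.894131 = 254.435905
B₀ = V₀ − E₀ = 473.6691 − 254.435905 = 219.233195

E0=254.4359 B0=219.2332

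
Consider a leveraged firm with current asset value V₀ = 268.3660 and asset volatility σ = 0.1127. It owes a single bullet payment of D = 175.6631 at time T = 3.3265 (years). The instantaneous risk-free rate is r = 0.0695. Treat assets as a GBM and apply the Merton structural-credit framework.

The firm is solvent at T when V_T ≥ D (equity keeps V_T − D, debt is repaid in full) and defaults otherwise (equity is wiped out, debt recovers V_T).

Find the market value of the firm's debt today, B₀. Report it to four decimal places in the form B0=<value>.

d₁ = [ln(V₀/D) + (r + σ²/2)T] / (σ√T)
   = [ln(268.3660/175.6631) + (0.0695 + 0.5·0.1127²)·3.3265] / (0.1127·√3.3265)
   = [0.423784 + 0.252317] / 0.205550 = 3.289227
d₂ = d₁ − σ√T = 3.289227 − 0.205550 = 3.083677
N(d₁) = 0.999498,  N(d₂) = 0.998978,  e^(−rT) = 0.793587
E₀ = V₀·N(d₁) − D·e^(−rT)·N(d₂)
   = 268.3660·0.999498 − 175.6631·0.793587·0.998978 = 128.969706
B₀ = V₀ − E₀ = 268.3660 − 128.969706 = 139.396294

B0=139.3963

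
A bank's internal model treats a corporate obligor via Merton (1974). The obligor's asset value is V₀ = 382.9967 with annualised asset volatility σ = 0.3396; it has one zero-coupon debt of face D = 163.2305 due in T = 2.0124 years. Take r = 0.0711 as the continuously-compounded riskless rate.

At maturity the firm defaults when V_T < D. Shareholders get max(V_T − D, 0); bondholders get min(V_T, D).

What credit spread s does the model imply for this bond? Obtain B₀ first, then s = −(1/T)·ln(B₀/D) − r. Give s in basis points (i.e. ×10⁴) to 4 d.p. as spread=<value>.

spread=27.3125

d₁ = [ln(V₀/D) + (r + σ²/2)T] / (σ√T)
   = [ln(382.9967/163.2305) + (0.0711 + 0.5·0.3396²)·2.0124] / (0.3396·√2.0124)
   = [0.852863 + 0.259125] / 0.481753 = 2.308209
d₂ = d₁ − σ√T = 2.308209 − 0.481753 = 1.826456
N(d₁) = 0.989506,  N(d₂) = 0.966109,  e^(−rT) = 0.866683
E₀ = V₀·N(d₁) − D·e^(−rT)·N(d₂)
   = 382.9967·0.989506 − 163.2305·0.866683·0.966109 = 242.302983
B₀ = V₀ − E₀ = 382.9967 − 242.302983 = 140.693717
spread = −(1/T)·ln(B₀/D) − r = −(1/2.0124)·ln(140.693717/163.2305) − 0.0711 = 0.00273125
in basis points: 0.00273125 × 10⁴ = 27.3125 bp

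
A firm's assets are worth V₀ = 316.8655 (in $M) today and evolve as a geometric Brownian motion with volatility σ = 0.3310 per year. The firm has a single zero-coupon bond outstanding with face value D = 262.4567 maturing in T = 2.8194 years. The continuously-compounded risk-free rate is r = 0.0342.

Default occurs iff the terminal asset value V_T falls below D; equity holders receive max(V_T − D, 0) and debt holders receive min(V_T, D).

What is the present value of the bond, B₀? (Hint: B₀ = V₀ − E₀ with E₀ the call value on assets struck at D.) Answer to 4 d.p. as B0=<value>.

d₁ = [ln(V₀/D) + (r + σ²/2)T] / (σ√T)
   = [ln(316.8655/262.4567) + (0.0342 + 0.5·0.3310²)·2.8194] / (0.3310·√2.8194)
   = [0.188391 + 0.250872] / 0.555784 = 0.790348
d₂ = d₁ − σ√T = 0.790348 − 0.555784 = 0.234563
N(d₁) = 0.785338,  N(d₂) = 0.592726,  e^(−rT) = 0.908079
E₀ = V₀·N(d₁) − D·e^(−rT)·N(d₂)
   = 316.8655·0.785338 − 262.4567·0.908079·0.592726 = 107.581077
B₀ = V₀ − E₀ = 316.8655 − 107.581077 = 209.284423

B0=209.2844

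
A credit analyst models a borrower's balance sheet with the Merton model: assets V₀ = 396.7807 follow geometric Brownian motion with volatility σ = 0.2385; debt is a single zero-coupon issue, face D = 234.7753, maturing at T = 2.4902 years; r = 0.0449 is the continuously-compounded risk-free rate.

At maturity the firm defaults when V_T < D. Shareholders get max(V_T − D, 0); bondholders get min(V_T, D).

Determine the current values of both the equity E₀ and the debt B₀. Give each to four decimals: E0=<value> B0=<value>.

E0=188.8432 B0=207.9375

d₁ = [ln(V₀/D) + (r + σ²/2)T] / (σ√T)
   = [ln(396.7807/234.7753) + (0.0449 + 0.5·0.2385²)·2.4902] / (0.2385·√2.4902)
   = [0.524755 + 0.182634] / 0.376362 = 1.879545
d₂ = d₁ − σ√T = 1.879545 − 0.376362 = 1.503183
N(d₁) = 0.969915,  N(d₂) = 0.933604,  e^(−rT) = 0.894214
E₀ = V₀·N(d₁) − D·e^(−rT)·N(d₂)
   = 396.7807·0.969915 − 234.7753·0.894214·0.933604 = 188.843247
B₀ = V₀ − E₀ = 396.7807 − 188.843247 = 207.937453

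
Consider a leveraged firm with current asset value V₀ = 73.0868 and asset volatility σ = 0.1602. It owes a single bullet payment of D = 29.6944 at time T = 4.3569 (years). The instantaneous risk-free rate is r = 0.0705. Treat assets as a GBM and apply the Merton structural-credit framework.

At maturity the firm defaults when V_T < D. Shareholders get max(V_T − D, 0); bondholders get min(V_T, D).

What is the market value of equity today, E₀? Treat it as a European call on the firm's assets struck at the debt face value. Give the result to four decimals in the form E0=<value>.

E0=51.2461

d₁ = [ln(V₀/D) + (r + σ²/2)T] / (σ√T)
   = [ln(73.0868/29.6944) + (0.0705 + 0.5·0.1602²)·4.3569] / (0.1602·√4.3569)
   = [0.900689 + 0.363069] / 0.334388 = 3.779313
d₂ = d₁ − σ√T = 3.779313 − 0.334388 = 3.444924
N(d₁) = 0.999921,  N(d₂) = 0.999714,  e^(−rT) = 0.735532
E₀ = V₀·N(d₁) − D·e^(−rT)·N(d₂)
   = 73.0868·0.999921 − 29.6944·0.735532·0.999714 = 51.246115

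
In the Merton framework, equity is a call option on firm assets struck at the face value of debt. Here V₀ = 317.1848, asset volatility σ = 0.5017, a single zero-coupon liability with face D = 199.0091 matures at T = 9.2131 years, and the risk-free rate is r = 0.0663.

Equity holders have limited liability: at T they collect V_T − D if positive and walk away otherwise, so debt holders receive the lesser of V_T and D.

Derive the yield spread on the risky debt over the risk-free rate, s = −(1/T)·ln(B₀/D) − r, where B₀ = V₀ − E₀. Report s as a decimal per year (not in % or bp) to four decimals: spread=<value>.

d₁ = [ln(V₀/D) + (r + σ²/2)T] / (σ√T)
   = [ln(317.1848/199.0091) + (0.0663 + 0.5·0.5017²)·9.2131] / (0.5017·√9.2131)
   = [0.466134 + 1.770310] / 1.522814 = 1.468626
d₂ = d₁ − σ√T = 1.468626 − 1.522814 = -0.054189
N(d₁) = 0.929033,  N(d₂) = 0.478392,  e^(−rT) = 0.542901
E₀ = V₀·N(d₁) − D·e^(−rT)·N(d₂)
   = 317.1848·0.929033 − 199.0091·0.542901·0.478392 = 242.988520
B₀ = V₀ − E₀ = 317.1848 − 242.988520 = 74.196280
spread = −(1/T)·ln(B₀/D) − r = −(1/9.2131)·ln(74.196280/199.0091) − 0.0663 = 0.04079061

spread=0.0408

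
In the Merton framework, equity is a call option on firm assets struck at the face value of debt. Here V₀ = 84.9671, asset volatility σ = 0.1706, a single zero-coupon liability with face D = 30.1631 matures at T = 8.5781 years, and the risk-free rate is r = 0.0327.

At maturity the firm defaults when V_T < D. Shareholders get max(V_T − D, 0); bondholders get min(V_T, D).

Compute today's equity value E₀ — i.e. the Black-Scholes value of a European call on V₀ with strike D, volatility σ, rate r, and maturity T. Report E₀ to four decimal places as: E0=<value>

E0=62.2099

d₁ = [ln(V₀/D) + (r + σ²/2)T] / (σ√T)
   = [ln(84.9671/30.1631) + (0.0327 + 0.5·0.1706²)·8.5781] / (0.1706·√8.5781)
   = [1.035645 + 0.405334] / 0.499660 = 2.883919
d₂ = d₁ − σ√T = 2.883919 − 0.499660 = 2.384259
N(d₁) = 0.998036,  N(d₂) = 0.991443,  e^(−rT) = 0.755403
E₀ = V₀·N(d₁) − D·e^(−rT)·N(d₂)
   = 84.9671·0.998036 − 30.1631·0.755403·0.991443 = 62.209914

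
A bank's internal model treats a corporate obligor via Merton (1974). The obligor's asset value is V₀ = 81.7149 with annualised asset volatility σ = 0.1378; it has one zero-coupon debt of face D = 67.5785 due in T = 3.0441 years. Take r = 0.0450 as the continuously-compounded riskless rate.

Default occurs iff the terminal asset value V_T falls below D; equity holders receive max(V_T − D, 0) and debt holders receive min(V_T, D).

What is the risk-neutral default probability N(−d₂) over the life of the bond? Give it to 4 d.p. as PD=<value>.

d₁ = [ln(V₀/D) + (r + σ²/2)T] / (σ√T)
   = [ln(81.7149/67.5785) + (0.0450 + 0.5·0.1378²)·3.0441] / (0.1378·√3.0441)
   = [0.189946 + 0.165886] / 0.240424 = 1.480020
d₂ = d₁ − σ√T = 1.480020 − 0.240424 = 1.239595
risk-neutral PD = N(−d₂) = N(-1.239595) = 0.107563

PD=0.1076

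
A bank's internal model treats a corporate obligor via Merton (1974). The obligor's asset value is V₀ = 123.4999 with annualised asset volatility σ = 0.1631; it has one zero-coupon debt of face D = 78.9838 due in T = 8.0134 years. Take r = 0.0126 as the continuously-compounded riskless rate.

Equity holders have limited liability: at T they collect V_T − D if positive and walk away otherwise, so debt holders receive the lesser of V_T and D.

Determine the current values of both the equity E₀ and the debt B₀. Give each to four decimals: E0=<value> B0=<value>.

d₁ = [ln(V₀/D) + (r + σ²/2)T] / (σ√T)
   = [ln(123.4999/78.9838) + (0.0126 + 0.5·0.1631²)·8.0134] / (0.1631·√8.0134)
   = [0.446998 + 0.207554] / 0.461703 = 1.417690
d₂ = d₁ − σ√T = 1.417690 − 0.461703 = 0.955987
N(d₁) = 0.921859,  N(d₂) = 0.830461,  e^(−rT) = 0.903961
E₀ = V₀·N(d₁) − D·e^(−rT)·N(d₂)
   = 123.4999·0.921859 − 78.9838·0.903961·0.830461 = 54.556065
B₀ = V₀ − E₀ = 123.4999 − 54.556065 = 68.943835

E0=54.5561 B0=68.9438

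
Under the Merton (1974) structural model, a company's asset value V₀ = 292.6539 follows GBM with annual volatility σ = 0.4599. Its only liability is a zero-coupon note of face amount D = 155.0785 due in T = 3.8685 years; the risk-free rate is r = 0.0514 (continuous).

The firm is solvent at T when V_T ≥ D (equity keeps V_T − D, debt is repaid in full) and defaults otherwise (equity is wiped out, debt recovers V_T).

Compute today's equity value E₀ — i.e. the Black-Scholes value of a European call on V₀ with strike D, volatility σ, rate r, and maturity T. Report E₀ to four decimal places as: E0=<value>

d₁ = [ln(V₀/D) + (r + σ²/2)T] / (σ√T)
   = [ln(292.6539/155.0785) + (0.0514 + 0.5·0.4599²)·3.8685] / (0.4599·√3.8685)
   = [0.635059 + 0.607950] / 0.904554 = 1.374168
d₂ = d₁ − σ√T = 1.374168 − 0.904554 = 0.469613
N(d₁) = 0.915305,  N(d₂) = 0.680684,  e^(−rT) = 0.819680
E₀ = V₀·N(d₁) − D·e^(−rT)·N(d₂)
   = 292.6539·0.915305 − 155.0785·0.819680·0.680684 = 181.342587

E0=181.3426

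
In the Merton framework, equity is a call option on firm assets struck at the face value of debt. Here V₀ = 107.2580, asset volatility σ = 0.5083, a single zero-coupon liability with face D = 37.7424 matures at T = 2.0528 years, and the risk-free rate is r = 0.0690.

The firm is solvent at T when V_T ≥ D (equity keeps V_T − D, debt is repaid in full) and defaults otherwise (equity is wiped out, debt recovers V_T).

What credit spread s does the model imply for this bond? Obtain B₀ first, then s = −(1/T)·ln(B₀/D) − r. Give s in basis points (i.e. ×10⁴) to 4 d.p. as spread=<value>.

d₁ = [ln(V₀/D) + (r + σ²/2)T] / (σ√T)
   = [ln(107.2580/37.7424) + (0.0690 + 0.5·0.5083²)·2.0528] / (0.5083·√2.0528)
   = [1.044453 + 0.406833] / 0.728272 = 1.992781
d₂ = d₁ − σ√T = 1.992781 − 0.728272 = 1.264509
N(d₁) = 0.976857,  N(d₂) = 0.896976,  e^(−rT) = 0.867931
E₀ = V₀·N(d₁) − D·e^(−rT)·N(d₂)
   = 107.2580·0.976857 − 37.7424·0.867931·0.896976 = 75.392791
B₀ = V₀ − E₀ = 107.2580 − 75.392791 = 31.865209
spread = −(1/T)·ln(B₀/D) − r = −(1/2.0528)·ln(31.865209/37.7424) − 0.0690 = 0.01345779
in basis points: 0.01345779 × 10⁴ = 134.5779 bp

spread=134.5779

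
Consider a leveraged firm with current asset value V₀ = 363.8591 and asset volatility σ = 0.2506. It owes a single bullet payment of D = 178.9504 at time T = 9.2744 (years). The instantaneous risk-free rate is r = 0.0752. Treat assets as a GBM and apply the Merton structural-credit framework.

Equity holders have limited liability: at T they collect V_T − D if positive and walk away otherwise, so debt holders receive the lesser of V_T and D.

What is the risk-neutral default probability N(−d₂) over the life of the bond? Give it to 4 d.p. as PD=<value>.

PD=0.0719

d₁ = [ln(V₀/D) + (r + σ²/2)T] / (σ√T)
   = [ln(363.8591/178.9504) + (0.0752 + 0.5·0.2506²)·9.2744] / (0.2506·√9.2744)
   = [0.709658 + 0.988653] / 0.763175 = 2.225324
d₂ = d₁ − σ√T = 2.225324 − 0.763175 = 1.462149
risk-neutral PD = N(−d₂) = N(-1.462149) = 0.071850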